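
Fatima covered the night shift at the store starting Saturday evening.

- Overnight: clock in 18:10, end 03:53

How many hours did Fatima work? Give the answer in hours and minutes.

Overnight: 18:10 → midnight = 5 h 50 min; midnight → 03:53 = 3 h 53 min; span 9 h 43 min

9 h 43 min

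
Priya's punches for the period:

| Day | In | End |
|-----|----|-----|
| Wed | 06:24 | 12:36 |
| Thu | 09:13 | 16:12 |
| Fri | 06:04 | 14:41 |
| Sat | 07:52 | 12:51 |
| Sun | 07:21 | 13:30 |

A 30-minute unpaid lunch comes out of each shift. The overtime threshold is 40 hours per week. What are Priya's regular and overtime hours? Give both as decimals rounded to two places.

Regular 30.43 hours, overtime 0.00 hours

Wed: 06:24–12:36 = 6 h 12 min; less 30 min break → 5 h 42 min
Thu: 09:13–16:12 = 6 h 59 min; less 30 min break → 6 h 29 min
Fri: 06:04–14:41 = 8 h 37 min; less 30 min break → 8 h 7 min
Sat: 07:52–12:51 = 4 h 59 min; less 30 min break → 4 h 29 min
Sun: 07:21–13:30 = 6 h 9 min; less 30 min break → 5 h 39 min
Total worked: 30 h 26 min = 30.43 h.
Threshold 40 h → overtime 0 h 0 min, regular 30 h 26 min.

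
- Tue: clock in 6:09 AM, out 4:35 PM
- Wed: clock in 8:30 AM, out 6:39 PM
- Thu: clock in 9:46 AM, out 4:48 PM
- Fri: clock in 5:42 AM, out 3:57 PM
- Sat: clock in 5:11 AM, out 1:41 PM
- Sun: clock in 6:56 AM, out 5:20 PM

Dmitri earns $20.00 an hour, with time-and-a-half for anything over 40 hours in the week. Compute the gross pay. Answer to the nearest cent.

$1303.00

Tue: 6:09 AM–4:35 PM = 10 h 26 min
Wed: 8:30 AM–6:39 PM = 10 h 9 min
Thu: 9:46 AM–4:48 PM = 7 h 2 min
Fri: 5:42 AM–3:57 PM = 10 h 15 min
Sat: 5:11 AM–1:41 PM = 8 h 30 min
Sun: 6:56 AM–5:20 PM = 10 h 24 min
Total worked: 56 h 46 min = 3406 min.
Regular 40 h 0 min = 2400 min at $20.00/h; overtime 16 h 46 min = 1006 min at $30.00/h.
Pay = (2400 × $20.00 + 1006 × $30.00) ÷ 60 = $1303.00.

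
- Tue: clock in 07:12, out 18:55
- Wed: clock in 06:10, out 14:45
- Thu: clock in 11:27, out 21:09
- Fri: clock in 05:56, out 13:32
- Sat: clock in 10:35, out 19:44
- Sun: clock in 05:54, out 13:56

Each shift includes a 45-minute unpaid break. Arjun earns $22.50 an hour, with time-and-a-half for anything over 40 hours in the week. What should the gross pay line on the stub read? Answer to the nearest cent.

Tue: 07:12–18:55 = 11 h 43 min; less 45 min break → 10 h 58 min
Wed: 06:10–14:45 = 8 h 35 min; less 45 min break → 7 h 50 min
Thu: 11:27–21:09 = 9 h 42 min; less 45 min break → 8 h 57 min
Fri: 05:56–13:32 = 7 h 36 min; less 45 min break → 6 h 51 min
Sat: 10:35–19:44 = 9 h 9 min; less 45 min break → 8 h 24 min
Sun: 05:54–13:56 = 8 h 2 min; less 45 min break → 7 h 17 min
Total worked: 50 h 17 min = 3017 min.
Regular 40 h 0 min = 2400 min at $22.50/h; overtime 10 h 17 min = 617 min at $33.75/h.
Pay = (2400 × $22.50 + 617 × $33.75) ÷ 60 = $1247.06.

$1247.06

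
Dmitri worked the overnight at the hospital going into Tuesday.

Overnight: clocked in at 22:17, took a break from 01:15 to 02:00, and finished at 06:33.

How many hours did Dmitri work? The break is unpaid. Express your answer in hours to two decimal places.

7.52 hours

Overnight: 22:17 → midnight = 1 h 43 min; midnight → 06:33 = 6 h 33 min; span 8 h 16 min; less 45 min break → 7 h 31 min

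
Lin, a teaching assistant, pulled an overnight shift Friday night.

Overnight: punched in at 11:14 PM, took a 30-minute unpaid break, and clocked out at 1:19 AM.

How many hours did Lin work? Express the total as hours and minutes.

Overnight: 11:14 PM → midnight = 0 h 46 min; midnight → 1:19 AM = 1 h 19 min; span 2 h 5 min; less 30 min break → 1 h 35 min

1 h 35 min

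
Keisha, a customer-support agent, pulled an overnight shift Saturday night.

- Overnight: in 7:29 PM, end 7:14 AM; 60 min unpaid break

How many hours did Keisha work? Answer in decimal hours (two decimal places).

Overnight: 7:29 PM → midnight = 4 h 31 min; midnight → 7:14 AM = 7 h 14 min; span 11 h 45 min; less 60 min break → 10 h 45 min

10.75 hours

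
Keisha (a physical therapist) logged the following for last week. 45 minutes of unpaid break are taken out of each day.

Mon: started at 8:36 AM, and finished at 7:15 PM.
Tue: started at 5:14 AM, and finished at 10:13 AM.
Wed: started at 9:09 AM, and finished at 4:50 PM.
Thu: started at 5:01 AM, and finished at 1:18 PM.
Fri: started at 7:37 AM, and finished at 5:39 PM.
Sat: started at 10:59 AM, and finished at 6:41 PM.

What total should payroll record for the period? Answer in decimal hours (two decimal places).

Mon: 8:36 AM–7:15 PM = 10 h 39 min; less 45 min break → 9 h 54 min
Tue: 5:14 AM–10:13 AM = 4 h 59 min; less 45 min break → 4 h 14 min
Wed: 9:09 AM–4:50 PM = 7 h 41 min; less 45 min break → 6 h 56 min
Thu: 5:01 AM–1:18 PM = 8 h 17 min; less 45 min break → 7 h 32 min
Fri: 7:37 AM–5:39 PM = 10 h 2 min; less 45 min break → 9 h 17 min
Sat: 10:59 AM–6:41 PM = 7 h 42 min; less 45 min break → 6 h 57 min
Total: 9 h 54 min + 4 h 14 min + 6 h 56 min + 7 h 32 min + 9 h 17 min + 6 h 57 min = 44 h 50 min.

44.83 hours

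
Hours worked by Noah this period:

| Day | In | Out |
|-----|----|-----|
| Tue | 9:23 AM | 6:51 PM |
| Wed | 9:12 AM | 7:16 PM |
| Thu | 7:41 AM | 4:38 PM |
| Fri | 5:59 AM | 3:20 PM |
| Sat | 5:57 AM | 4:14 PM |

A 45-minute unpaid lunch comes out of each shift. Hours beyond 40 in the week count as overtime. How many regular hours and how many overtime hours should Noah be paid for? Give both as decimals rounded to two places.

Tue: 9:23 AM–6:51 PM = 9 h 28 min; less 45 min break → 8 h 43 min
Wed: 9:12 AM–7:16 PM = 10 h 4 min; less 45 min break → 9 h 19 min
Thu: 7:41 AM–4:38 PM = 8 h 57 min; less 45 min break → 8 h 12 min
Fri: 5:59 AM–3:20 PM = 9 h 21 min; less 45 min break → 8 h 36 min
Sat: 5:57 AM–4:14 PM = 10 h 17 min; less 45 min break → 9 h 32 min
Total worked: 44 h 22 min = 44.37 h.
Threshold 40 h → overtime 4 h 22 min, regular 40 h 0 min.

Regular 40.00 hours, overtime 4.37 hours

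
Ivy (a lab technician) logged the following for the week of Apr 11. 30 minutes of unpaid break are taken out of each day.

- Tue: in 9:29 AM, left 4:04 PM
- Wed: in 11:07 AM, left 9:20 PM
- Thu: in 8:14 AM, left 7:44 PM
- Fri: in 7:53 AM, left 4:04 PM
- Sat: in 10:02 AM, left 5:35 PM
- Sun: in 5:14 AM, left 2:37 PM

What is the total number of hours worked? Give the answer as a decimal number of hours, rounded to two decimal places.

Tue: 9:29 AM–4:04 PM = 6 h 35 min; less 30 min break → 6 h 5 min
Wed: 11:07 AM–9:20 PM = 10 h 13 min; less 30 min break → 9 h 43 min
Thu: 8:14 AM–7:44 PM = 11 h 30 min; less 30 min break → 11 h 0 min
Fri: 7:53 AM–4:04 PM = 8 h 11 min; less 30 min break → 7 h 41 min
Sat: 10:02 AM–5:35 PM = 7 h 33 min; less 30 min break → 7 h 3 min
Sun: 5:14 AM–2:37 PM = 9 h 23 min; less 30 min break → 8 h 53 min
Total: 6 h 5 min + 9 h 43 min + 11 h 0 min + 7 h 41 min + 7 h 3 min + 8 h 53 min = 50 h 25 min.

50.42 hours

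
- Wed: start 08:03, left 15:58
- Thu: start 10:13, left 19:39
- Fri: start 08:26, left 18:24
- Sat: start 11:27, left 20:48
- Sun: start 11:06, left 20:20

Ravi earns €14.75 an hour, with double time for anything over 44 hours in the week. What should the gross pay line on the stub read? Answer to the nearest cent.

€705.05

Wed: 08:03–15:58 = 7 h 55 min
Thu: 10:13–19:39 = 9 h 26 min
Fri: 08:26–18:24 = 9 h 58 min
Sat: 11:27–20:48 = 9 h 21 min
Sun: 11:06–20:20 = 9 h 14 min
Total worked: 45 h 54 min = 2754 min.
Regular 44 h 0 min = 2640 min at €14.75/h; overtime 1 h 54 min = 114 min at €29.50/h.
Pay = (2640 × €14.75 + 114 × €29.50) ÷ 60 = €705.05.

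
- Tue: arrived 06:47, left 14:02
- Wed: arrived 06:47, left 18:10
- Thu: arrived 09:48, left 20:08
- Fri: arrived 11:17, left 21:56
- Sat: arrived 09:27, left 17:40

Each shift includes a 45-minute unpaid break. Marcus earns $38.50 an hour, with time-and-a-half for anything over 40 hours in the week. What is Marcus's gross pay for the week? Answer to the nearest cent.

$1775.81

Tue: 06:47–14:02 = 7 h 15 min; less 45 min break → 6 h 30 min
Wed: 06:47–18:10 = 11 h 23 min; less 45 min break → 10 h 38 min
Thu: 09:48–20:08 = 10 h 20 min; less 45 min break → 9 h 35 min
Fri: 11:17–21:56 = 10 h 39 min; less 45 min break → 9 h 54 min
Sat: 09:27–17:40 = 8 h 13 min; less 45 min break → 7 h 28 min
Total worked: 44 h 5 min = 2645 min.
Regular 40 h 0 min = 2400 min at $38.50/h; overtime 4 h 5 min = 245 min at $57.75/h.
Pay = (2400 × $38.50 + 245 × $57.75) ÷ 60 = $1775.81.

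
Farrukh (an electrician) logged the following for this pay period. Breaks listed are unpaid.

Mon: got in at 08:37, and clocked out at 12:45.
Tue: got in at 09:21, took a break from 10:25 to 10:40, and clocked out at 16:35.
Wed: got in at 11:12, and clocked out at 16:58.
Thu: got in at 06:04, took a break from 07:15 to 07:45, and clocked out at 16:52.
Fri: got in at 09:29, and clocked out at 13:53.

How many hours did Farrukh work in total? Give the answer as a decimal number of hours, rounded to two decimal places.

31.58 hours

Mon: 08:37–12:45 = 4 h 8 min
Tue: 09:21–16:35 = 7 h 14 min; less 15 min break → 6 h 59 min
Wed: 11:12–16:58 = 5 h 46 min
Thu: 06:04–16:52 = 10 h 48 min; less 30 min break → 10 h 18 min
Fri: 09:29–13:53 = 4 h 24 min
Total: 4 h 8 min + 6 h 59 min + 5 h 46 min + 10 h 18 min + 4 h 24 min = 31 h 35 min.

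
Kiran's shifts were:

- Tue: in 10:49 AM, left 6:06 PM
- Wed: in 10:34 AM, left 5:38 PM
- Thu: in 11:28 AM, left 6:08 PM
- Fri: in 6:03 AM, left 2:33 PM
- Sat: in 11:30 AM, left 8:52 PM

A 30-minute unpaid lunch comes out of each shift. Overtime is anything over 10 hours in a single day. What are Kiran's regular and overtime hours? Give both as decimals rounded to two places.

Regular 36.38 hours, overtime 0.00 hours

Tue: 10:49 AM–6:06 PM = 7 h 17 min; less 30 min break → 6 h 47 min
Wed: 10:34 AM–5:38 PM = 7 h 4 min; less 30 min break → 6 h 34 min
Thu: 11:28 AM–6:08 PM = 6 h 40 min; less 30 min break → 6 h 10 min
Fri: 6:03 AM–2:33 PM = 8 h 30 min; less 30 min break → 8 h 0 min
Sat: 11:30 AM–8:52 PM = 9 h 22 min; less 30 min break → 8 h 52 min
Tue reg 6 h 47 min / OT 0 h 0 min; Wed reg 6 h 34 min / OT 0 h 0 min; Thu reg 6 h 10 min / OT 0 h 0 min; Fri reg 8 h 0 min / OT 0 h 0 min; Sat reg 8 h 52 min / OT 0 h 0 min.
Totals: regular 36 h 23 min, overtime 0 h 0 min.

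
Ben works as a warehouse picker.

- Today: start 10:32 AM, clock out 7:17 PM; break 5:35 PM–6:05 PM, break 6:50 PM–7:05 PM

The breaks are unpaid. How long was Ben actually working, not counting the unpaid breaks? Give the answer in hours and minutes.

8 h 0 min

Today: 10:32 AM–7:17 PM = 8 h 45 min; less 45 min break → 8 h 0 min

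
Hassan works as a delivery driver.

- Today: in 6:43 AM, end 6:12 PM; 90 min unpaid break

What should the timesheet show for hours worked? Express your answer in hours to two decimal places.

9.98 hours

Today: 6:43 AM–6:12 PM = 11 h 29 min; less 90 min break → 9 h 59 min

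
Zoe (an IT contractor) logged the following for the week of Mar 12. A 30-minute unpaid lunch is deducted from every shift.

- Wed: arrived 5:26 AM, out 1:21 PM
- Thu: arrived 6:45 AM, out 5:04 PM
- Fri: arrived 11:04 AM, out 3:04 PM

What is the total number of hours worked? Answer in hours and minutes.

20 h 44 min

Wed: 5:26 AM–1:21 PM = 7 h 55 min; less 30 min break → 7 h 25 min
Thu: 6:45 AM–5:04 PM = 10 h 19 min; less 30 min break → 9 h 49 min
Fri: 11:04 AM–3:04 PM = 4 h 0 min; less 30 min break → 3 h 30 min
Total: 7 h 25 min + 9 h 49 min + 3 h 30 min = 20 h 44 min.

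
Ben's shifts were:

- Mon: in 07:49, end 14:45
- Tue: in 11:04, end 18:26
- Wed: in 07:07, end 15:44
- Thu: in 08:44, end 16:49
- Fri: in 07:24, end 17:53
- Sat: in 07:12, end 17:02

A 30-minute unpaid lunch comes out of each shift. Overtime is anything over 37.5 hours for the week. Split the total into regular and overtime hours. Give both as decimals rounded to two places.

Regular 37.50 hours, overtime 10.82 hours

Mon: 07:49–14:45 = 6 h 56 min; less 30 min break → 6 h 26 min
Tue: 11:04–18:26 = 7 h 22 min; less 30 min break → 6 h 52 min
Wed: 07:07–15:44 = 8 h 37 min; less 30 min break → 8 h 7 min
Thu: 08:44–16:49 = 8 h 5 min; less 30 min break → 7 h 35 min
Fri: 07:24–17:53 = 10 h 29 min; less 30 min break → 9 h 59 min
Sat: 07:12–17:02 = 9 h 50 min; less 30 min break → 9 h 20 min
Total worked: 48 h 19 min = 48.32 h.
Threshold 37.5 h → overtime 10 h 49 min, regular 37 h 30 min.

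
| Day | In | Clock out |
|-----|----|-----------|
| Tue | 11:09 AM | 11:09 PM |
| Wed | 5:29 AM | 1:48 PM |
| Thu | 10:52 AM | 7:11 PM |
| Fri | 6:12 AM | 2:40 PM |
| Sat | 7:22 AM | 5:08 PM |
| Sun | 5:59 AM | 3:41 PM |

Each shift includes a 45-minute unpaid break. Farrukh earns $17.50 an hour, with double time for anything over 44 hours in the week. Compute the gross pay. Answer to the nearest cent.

$1052.33

Tue: 11:09 AM–11:09 PM = 12 h 0 min; less 45 min break → 11 h 15 min
Wed: 5:29 AM–1:48 PM = 8 h 19 min; less 45 min break → 7 h 34 min
Thu: 10:52 AM–7:11 PM = 8 h 19 min; less 45 min break → 7 h 34 min
Fri: 6:12 AM–2:40 PM = 8 h 28 min; less 45 min break → 7 h 43 min
Sat: 7:22 AM–5:08 PM = 9 h 46 min; less 45 min break → 9 h 1 min
Sun: 5:59 AM–3:41 PM = 9 h 42 min; less 45 min break → 8 h 57 min
Total worked: 52 h 4 min = 3124 min.
Regular 44 h 0 min = 2640 min at $17.50/h; overtime 8 h 4 min = 484 min at $35.00/h.
Pay = (2640 × $17.50 + 484 × $35.00) ÷ 60 = $1052.33.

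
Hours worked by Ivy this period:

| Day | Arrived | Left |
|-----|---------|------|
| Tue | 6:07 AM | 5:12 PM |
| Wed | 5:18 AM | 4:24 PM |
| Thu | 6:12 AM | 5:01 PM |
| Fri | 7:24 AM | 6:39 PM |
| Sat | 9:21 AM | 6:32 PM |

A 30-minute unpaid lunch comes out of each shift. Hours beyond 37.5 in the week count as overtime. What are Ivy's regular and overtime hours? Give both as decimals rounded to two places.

Tue: 6:07 AM–5:12 PM = 11 h 5 min; less 30 min break → 10 h 35 min
Wed: 5:18 AM–4:24 PM = 11 h 6 min; less 30 min break → 10 h 36 min
Thu: 6:12 AM–5:01 PM = 10 h 49 min; less 30 min break → 10 h 19 min
Fri: 7:24 AM–6:39 PM = 11 h 15 min; less 30 min break → 10 h 45 min
Sat: 9:21 AM–6:32 PM = 9 h 11 min; less 30 min break → 8 h 41 min
Total worked: 50 h 56 min = 50.93 h.
Threshold 37.5 h → overtime 13 h 26 min, regular 37 h 30 min.

Regular 37.50 hours, overtime 13.43 hours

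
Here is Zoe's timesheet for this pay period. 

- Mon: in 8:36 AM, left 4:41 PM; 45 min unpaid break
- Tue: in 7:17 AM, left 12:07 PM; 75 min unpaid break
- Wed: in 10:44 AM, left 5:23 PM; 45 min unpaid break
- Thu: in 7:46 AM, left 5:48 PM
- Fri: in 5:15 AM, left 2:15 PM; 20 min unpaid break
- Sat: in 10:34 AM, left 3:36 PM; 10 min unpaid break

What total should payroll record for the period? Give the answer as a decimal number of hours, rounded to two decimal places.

40.38 hours

Mon: 8:36 AM–4:41 PM = 8 h 5 min; less 45 min break → 7 h 20 min
Tue: 7:17 AM–12:07 PM = 4 h 50 min; less 75 min break → 3 h 35 min
Wed: 10:44 AM–5:23 PM = 6 h 39 min; less 45 min break → 5 h 54 min
Thu: 7:46 AM–5:48 PM = 10 h 2 min
Fri: 5:15 AM–2:15 PM = 9 h 0 min; less 20 min break → 8 h 40 min
Sat: 10:34 AM–3:36 PM = 5 h 2 min; less 10 min break → 4 h 52 min
Total: 7 h 20 min + 3 h 35 min + 5 h 54 min + 10 h 2 min + 8 h 40 min + 4 h 52 min = 40 h 23 min.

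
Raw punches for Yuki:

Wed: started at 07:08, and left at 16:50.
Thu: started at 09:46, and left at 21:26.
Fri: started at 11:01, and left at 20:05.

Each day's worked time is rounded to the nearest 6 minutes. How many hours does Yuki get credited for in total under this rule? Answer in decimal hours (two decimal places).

30.50 hours

Wed: 07:08–16:50 = 9 h 42 min → rounds to 9 h 42 min
Thu: 09:46–21:26 = 11 h 40 min → rounds to 11 h 42 min
Fri: 11:01–20:05 = 9 h 4 min → rounds to 9 h 6 min
Total credited: 30 h 30 min.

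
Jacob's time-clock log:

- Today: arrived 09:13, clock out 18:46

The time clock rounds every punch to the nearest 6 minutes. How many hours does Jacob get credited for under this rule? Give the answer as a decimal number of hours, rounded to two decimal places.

Today: in 09:13→09:12, out 18:46→18:48; 9 h 36 min

9.60 hours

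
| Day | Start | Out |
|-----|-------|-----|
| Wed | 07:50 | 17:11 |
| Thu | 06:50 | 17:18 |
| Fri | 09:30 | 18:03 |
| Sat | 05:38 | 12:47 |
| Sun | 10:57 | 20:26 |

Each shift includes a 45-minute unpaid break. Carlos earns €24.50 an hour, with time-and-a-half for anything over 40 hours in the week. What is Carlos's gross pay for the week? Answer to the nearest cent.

Wed: 07:50–17:11 = 9 h 21 min; less 45 min break → 8 h 36 min
Thu: 06:50–17:18 = 10 h 28 min; less 45 min break → 9 h 43 min
Fri: 09:30–18:03 = 8 h 33 min; less 45 min break → 7 h 48 min
Sat: 05:38–12:47 = 7 h 9 min; less 45 min break → 6 h 24 min
Sun: 10:57–20:26 = 9 h 29 min; less 45 min break → 8 h 44 min
Total worked: 41 h 15 min = 2475 min.
Regular 40 h 0 min = 2400 min at €24.50/h; overtime 1 h 15 min = 75 min at €36.75/h.
Pay = (2400 × €24.50 + 75 × €36.75) ÷ 60 = €1025.94.

€1025.94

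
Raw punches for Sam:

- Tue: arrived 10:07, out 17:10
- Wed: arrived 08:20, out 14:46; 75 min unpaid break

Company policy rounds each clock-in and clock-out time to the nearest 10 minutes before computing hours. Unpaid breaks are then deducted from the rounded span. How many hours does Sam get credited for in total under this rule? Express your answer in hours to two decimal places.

Tue: in 10:07→10:10, out 17:10→17:10; 7 h 0 min
Wed: in 08:20→08:20, out 14:46→14:50; 6 h 30 min − 75 min = 5 h 15 min
Total credited: 12 h 15 min.

12.25 hours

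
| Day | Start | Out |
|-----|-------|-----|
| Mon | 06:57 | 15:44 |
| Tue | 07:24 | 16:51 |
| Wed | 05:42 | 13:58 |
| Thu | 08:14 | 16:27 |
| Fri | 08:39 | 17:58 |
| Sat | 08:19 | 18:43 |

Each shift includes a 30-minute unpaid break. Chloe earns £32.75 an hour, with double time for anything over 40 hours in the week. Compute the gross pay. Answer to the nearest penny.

£2058.88

Mon: 06:57–15:44 = 8 h 47 min; less 30 min break → 8 h 17 min
Tue: 07:24–16:51 = 9 h 27 min; less 30 min break → 8 h 57 min
Wed: 05:42–13:58 = 8 h 16 min; less 30 min break → 7 h 46 min
Thu: 08:14–16:27 = 8 h 13 min; less 30 min break → 7 h 43 min
Fri: 08:39–17:58 = 9 h 19 min; less 30 min break → 8 h 49 min
Sat: 08:19–18:43 = 10 h 24 min; less 30 min break → 9 h 54 min
Total worked: 51 h 26 min = 3086 min.
Regular 40 h 0 min = 2400 min at £32.75/h; overtime 11 h 26 min = 686 min at £65.50/h.
Pay = (2400 × £32.75 + 686 × £65.50) ÷ 60 = £2058.88.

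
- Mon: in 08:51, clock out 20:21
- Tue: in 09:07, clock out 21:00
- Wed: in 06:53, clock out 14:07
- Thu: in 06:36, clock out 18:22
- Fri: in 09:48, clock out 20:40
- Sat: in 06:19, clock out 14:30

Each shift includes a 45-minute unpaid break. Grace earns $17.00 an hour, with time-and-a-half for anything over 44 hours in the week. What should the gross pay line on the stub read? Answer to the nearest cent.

$1077.80

Mon: 08:51–20:21 = 11 h 30 min; less 45 min break → 10 h 45 min
Tue: 09:07–21:00 = 11 h 53 min; less 45 min break → 11 h 8 min
Wed: 06:53–14:07 = 7 h 14 min; less 45 min break → 6 h 29 min
Thu: 06:36–18:22 = 11 h 46 min; less 45 min break → 11 h 1 min
Fri: 09:48–20:40 = 10 h 52 min; less 45 min break → 10 h 7 min
Sat: 06:19–14:30 = 8 h 11 min; less 45 min break → 7 h 26 min
Total worked: 56 h 56 min = 3416 min.
Regular 44 h 0 min = 2640 min at $17.00/h; overtime 12 h 56 min = 776 min at $25.50/h.
Pay = (2640 × $17.00 + 776 × $25.50) ÷ 60 = $1077.80.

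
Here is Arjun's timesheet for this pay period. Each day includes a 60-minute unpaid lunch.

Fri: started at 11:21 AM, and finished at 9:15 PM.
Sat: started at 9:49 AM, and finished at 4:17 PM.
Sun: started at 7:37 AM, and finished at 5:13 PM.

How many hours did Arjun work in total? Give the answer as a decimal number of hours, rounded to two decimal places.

Fri: 11:21 AM–9:15 PM = 9 h 54 min; less 60 min break → 8 h 54 min
Sat: 9:49 AM–4:17 PM = 6 h 28 min; less 60 min break → 5 h 28 min
Sun: 7:37 AM–5:13 PM = 9 h 36 min; less 60 min break → 8 h 36 min
Total: 8 h 54 min + 5 h 28 min + 8 h 36 min = 22 h 58 min.

22.97 hours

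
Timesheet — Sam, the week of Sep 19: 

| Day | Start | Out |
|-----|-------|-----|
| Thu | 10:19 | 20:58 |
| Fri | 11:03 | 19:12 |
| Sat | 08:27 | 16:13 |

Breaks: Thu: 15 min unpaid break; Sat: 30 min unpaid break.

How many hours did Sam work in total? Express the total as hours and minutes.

Thu: 10:19–20:58 = 10 h 39 min; less 15 min break → 10 h 24 min
Fri: 11:03–19:12 = 8 h 9 min
Sat: 08:27–16:13 = 7 h 46 min; less 30 min break → 7 h 16 min
Total: 10 h 24 min + 8 h 9 min + 7 h 16 min = 25 h 49 min.

25 h 49 min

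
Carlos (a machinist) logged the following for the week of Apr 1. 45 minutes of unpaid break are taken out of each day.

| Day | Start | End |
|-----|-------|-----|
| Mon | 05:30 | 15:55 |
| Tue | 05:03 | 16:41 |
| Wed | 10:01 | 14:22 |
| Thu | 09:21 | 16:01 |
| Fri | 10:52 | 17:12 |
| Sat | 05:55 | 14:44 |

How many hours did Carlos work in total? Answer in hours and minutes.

Mon: 05:30–15:55 = 10 h 25 min; less 45 min break → 9 h 40 min
Tue: 05:03–16:41 = 11 h 38 min; less 45 min break → 10 h 53 min
Wed: 10:01–14:22 = 4 h 21 min; less 45 min break → 3 h 36 min
Thu: 09:21–16:01 = 6 h 40 min; less 45 min break → 5 h 55 min
Fri: 10:52–17:12 = 6 h 20 min; less 45 min break → 5 h 35 min
Sat: 05:55–14:44 = 8 h 49 min; less 45 min break → 8 h 4 min
Total: 9 h 40 min + 10 h 53 min + 3 h 36 min + 5 h 55 min + 5 h 35 min + 8 h 4 min = 43 h 43 min.

43 h 43 min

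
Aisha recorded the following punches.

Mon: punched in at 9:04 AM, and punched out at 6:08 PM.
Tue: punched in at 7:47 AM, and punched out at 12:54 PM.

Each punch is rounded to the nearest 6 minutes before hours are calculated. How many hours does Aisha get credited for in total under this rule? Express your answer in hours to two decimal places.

14.10 hours

Mon: in 9:04 AM→9:06 AM, out 6:08 PM→6:06 PM; 9 h 0 min
Tue: in 7:47 AM→7:48 AM, out 12:54 PM→12:54 PM; 5 h 6 min
Total credited: 14 h 6 min.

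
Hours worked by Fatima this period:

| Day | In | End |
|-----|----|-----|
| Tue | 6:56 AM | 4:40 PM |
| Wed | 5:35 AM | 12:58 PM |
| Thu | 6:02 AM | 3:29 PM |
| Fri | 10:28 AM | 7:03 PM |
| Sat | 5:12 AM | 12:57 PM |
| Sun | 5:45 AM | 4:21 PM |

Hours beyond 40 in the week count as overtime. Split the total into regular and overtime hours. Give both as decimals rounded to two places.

Tue: 6:56 AM–4:40 PM = 9 h 44 min
Wed: 5:35 AM–12:58 PM = 7 h 23 min
Thu: 6:02 AM–3:29 PM = 9 h 27 min
Fri: 10:28 AM–7:03 PM = 8 h 35 min
Sat: 5:12 AM–12:57 PM = 7 h 45 min
Sun: 5:45 AM–4:21 PM = 10 h 36 min
Total worked: 53 h 30 min = 53.50 h.
Threshold 40 h → overtime 13 h 30 min, regular 40 h 0 min.

Regular 40.00 hours, overtime 13.50 hours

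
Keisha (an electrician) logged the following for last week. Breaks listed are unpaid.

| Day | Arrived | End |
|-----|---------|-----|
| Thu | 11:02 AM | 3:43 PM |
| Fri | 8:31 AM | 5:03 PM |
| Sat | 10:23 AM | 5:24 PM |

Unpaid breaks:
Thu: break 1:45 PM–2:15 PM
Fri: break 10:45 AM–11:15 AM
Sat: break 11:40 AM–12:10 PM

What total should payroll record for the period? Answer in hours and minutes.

Thu: 11:02 AM–3:43 PM = 4 h 41 min; less 30 min break → 4 h 11 min
Fri: 8:31 AM–5:03 PM = 8 h 32 min; less 30 min break → 8 h 2 min
Sat: 10:23 AM–5:24 PM = 7 h 1 min; less 30 min break → 6 h 31 min
Total: 4 h 11 min + 8 h 2 min + 6 h 31 min = 18 h 44 min.

18 h 44 min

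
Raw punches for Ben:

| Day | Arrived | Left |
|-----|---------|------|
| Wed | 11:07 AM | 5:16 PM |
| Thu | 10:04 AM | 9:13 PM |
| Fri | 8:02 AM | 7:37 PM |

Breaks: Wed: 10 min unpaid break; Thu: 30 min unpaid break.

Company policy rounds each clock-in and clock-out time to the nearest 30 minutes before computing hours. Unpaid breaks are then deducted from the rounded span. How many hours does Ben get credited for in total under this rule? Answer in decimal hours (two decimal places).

28.33 hours

Wed: in 11:07 AM→11:00 AM, out 5:16 PM→5:30 PM; 6 h 30 min − 10 min = 6 h 20 min
Thu: in 10:04 AM→10:00 AM, out 9:13 PM→9:00 PM; 11 h 0 min − 30 min = 10 h 30 min
Fri: in 8:02 AM→8:00 AM, out 7:37 PM→7:30 PM; 11 h 30 min
Total credited: 28 h 20 min.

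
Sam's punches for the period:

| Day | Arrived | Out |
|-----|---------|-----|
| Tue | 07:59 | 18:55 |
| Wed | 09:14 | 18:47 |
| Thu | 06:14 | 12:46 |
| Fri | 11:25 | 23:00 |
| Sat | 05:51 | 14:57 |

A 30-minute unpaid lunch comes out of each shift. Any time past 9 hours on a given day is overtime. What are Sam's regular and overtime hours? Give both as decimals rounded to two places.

Tue: 07:59–18:55 = 10 h 56 min; less 30 min break → 10 h 26 min
Wed: 09:14–18:47 = 9 h 33 min; less 30 min break → 9 h 3 min
Thu: 06:14–12:46 = 6 h 32 min; less 30 min break → 6 h 2 min
Fri: 11:25–23:00 = 11 h 35 min; less 30 min break → 11 h 5 min
Sat: 05:51–14:57 = 9 h 6 min; less 30 min break → 8 h 36 min
Tue reg 9 h 0 min / OT 1 h 26 min; Wed reg 9 h 0 min / OT 0 h 3 min; Thu reg 6 h 2 min / OT 0 h 0 min; Fri reg 9 h 0 min / OT 2 h 5 min; Sat reg 8 h 36 min / OT 0 h 0 min.
Totals: regular 41 h 38 min, overtime 3 h 34 min.

Regular 41.63 hours, overtime 3.57 hours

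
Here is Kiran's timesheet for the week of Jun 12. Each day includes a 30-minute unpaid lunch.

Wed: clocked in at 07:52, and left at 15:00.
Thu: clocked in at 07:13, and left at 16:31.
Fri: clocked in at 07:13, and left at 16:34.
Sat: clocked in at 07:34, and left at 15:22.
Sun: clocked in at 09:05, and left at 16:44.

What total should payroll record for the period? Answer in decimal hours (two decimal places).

Wed: 07:52–15:00 = 7 h 8 min; less 30 min break → 6 h 38 min
Thu: 07:13–16:31 = 9 h 18 min; less 30 min break → 8 h 48 min
Fri: 07:13–16:34 = 9 h 21 min; less 30 min break → 8 h 51 min
Sat: 07:34–15:22 = 7 h 48 min; less 30 min break → 7 h 18 min
Sun: 09:05–16:44 = 7 h 39 min; less 30 min break → 7 h 9 min
Total: 6 h 38 min + 8 h 48 min + 8 h 51 min + 7 h 18 min + 7 h 9 min = 38 h 44 min.

38.73 hours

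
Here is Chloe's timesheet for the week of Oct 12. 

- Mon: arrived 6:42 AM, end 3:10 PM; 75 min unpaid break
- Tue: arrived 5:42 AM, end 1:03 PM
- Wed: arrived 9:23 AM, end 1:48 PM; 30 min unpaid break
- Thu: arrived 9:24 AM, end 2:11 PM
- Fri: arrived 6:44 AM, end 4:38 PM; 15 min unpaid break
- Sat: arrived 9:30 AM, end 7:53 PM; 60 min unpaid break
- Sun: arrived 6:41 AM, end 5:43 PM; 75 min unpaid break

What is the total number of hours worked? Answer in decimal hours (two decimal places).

52.08 hours

Mon: 6:42 AM–3:10 PM = 8 h 28 min; less 75 min break → 7 h 13 min
Tue: 5:42 AM–1:03 PM = 7 h 21 min
Wed: 9:23 AM–1:48 PM = 4 h 25 min; less 30 min break → 3 h 55 min
Thu: 9:24 AM–2:11 PM = 4 h 47 min
Fri: 6:44 AM–4:38 PM = 9 h 54 min; less 15 min break → 9 h 39 min
Sat: 9:30 AM–7:53 PM = 10 h 23 min; less 60 min break → 9 h 23 min
Sun: 6:41 AM–5:43 PM = 11 h 2 min; less 75 min break → 9 h 47 min
Total: 7 h 13 min + 7 h 21 min + 3 h 55 min + 4 h 47 min + 9 h 39 min + 9 h 23 min + 9 h 47 min = 52 h 5 min.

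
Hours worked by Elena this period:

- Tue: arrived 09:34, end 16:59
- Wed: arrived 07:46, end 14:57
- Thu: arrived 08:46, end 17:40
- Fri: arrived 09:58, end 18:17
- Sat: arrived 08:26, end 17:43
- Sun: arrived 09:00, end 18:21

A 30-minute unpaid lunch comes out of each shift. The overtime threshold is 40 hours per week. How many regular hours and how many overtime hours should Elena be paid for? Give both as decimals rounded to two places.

Regular 40.00 hours, overtime 7.45 hours

Tue: 09:34–16:59 = 7 h 25 min; less 30 min break → 6 h 55 min
Wed: 07:46–14:57 = 7 h 11 min; less 30 min break → 6 h 41 min
Thu: 08:46–17:40 = 8 h 54 min; less 30 min break → 8 h 24 min
Fri: 09:58–18:17 = 8 h 19 min; less 30 min break → 7 h 49 min
Sat: 08:26–17:43 = 9 h 17 min; less 30 min break → 8 h 47 min
Sun: 09:00–18:21 = 9 h 21 min; less 30 min break → 8 h 51 min
Total worked: 47 h 27 min = 47.45 h.
Threshold 40 h → overtime 7 h 27 min, regular 40 h 0 min.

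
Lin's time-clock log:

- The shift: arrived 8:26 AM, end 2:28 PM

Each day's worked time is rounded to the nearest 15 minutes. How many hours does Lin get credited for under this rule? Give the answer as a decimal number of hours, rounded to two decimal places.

The shift: 8:26 AM–2:28 PM = 6 h 2 min → rounds to 6 h 0 min

6.00 hours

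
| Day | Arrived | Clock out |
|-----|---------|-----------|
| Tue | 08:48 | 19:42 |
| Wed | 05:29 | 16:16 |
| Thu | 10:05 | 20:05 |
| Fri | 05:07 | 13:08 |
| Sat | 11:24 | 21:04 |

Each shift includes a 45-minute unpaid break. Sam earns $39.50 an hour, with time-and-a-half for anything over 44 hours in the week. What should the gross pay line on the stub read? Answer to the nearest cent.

$1833.79

Tue: 08:48–19:42 = 10 h 54 min; less 45 min break → 10 h 9 min
Wed: 05:29–16:16 = 10 h 47 min; less 45 min break → 10 h 2 min
Thu: 10:05–20:05 = 10 h 0 min; less 45 min break → 9 h 15 min
Fri: 05:07–13:08 = 8 h 1 min; less 45 min break → 7 h 16 min
Sat: 11:24–21:04 = 9 h 40 min; less 45 min break → 8 h 55 min
Total worked: 45 h 37 min = 2737 min.
Regular 44 h 0 min = 2640 min at $39.50/h; overtime 1 h 37 min = 97 min at $59.25/h.
Pay = (2640 × $39.50 + 97 × $59.25) ÷ 60 = $1833.79.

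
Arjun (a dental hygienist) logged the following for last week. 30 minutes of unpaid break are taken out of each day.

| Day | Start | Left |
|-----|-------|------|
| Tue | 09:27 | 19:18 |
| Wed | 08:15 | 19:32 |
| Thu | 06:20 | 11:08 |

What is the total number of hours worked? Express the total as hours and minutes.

Tue: 09:27–19:18 = 9 h 51 min; less 30 min break → 9 h 21 min
Wed: 08:15–19:32 = 11 h 17 min; less 30 min break → 10 h 47 min
Thu: 06:20–11:08 = 4 h 48 min; less 30 min break → 4 h 18 min
Total: 9 h 21 min + 10 h 47 min + 4 h 18 min = 24 h 26 min.

24 h 26 min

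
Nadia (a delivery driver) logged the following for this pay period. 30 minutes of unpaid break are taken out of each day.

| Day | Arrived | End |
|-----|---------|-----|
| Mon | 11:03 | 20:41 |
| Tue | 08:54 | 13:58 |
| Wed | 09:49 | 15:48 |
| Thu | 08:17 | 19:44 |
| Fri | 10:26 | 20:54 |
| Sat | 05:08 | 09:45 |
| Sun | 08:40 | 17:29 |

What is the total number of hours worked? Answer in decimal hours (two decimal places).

Mon: 11:03–20:41 = 9 h 38 min; less 30 min break → 9 h 8 min
Tue: 08:54–13:58 = 5 h 4 min; less 30 min break → 4 h 34 min
Wed: 09:49–15:48 = 5 h 59 min; less 30 min break → 5 h 29 min
Thu: 08:17–19:44 = 11 h 27 min; less 30 min break → 10 h 57 min
Fri: 10:26–20:54 = 10 h 28 min; less 30 min break → 9 h 58 min
Sat: 05:08–09:45 = 4 h 37 min; less 30 min break → 4 h 7 min
Sun: 08:40–17:29 = 8 h 49 min; less 30 min break → 8 h 19 min
Total: 9 h 8 min + 4 h 34 min + 5 h 29 min + 10 h 57 min + 9 h 58 min + 4 h 7 min + 8 h 19 min = 52 h 32 min.

52.53 hours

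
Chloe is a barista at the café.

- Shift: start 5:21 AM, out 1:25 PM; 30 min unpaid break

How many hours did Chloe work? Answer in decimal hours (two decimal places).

Shift: 5:21 AM–1:25 PM = 8 h 4 min; less 30 min break → 7 h 34 min

7.57 hours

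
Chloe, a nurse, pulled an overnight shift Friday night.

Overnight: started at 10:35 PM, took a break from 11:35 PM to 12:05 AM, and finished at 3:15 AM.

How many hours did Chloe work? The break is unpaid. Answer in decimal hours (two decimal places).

4.17 hours

Overnight: 10:35 PM → midnight = 1 h 25 min; midnight → 3:15 AM = 3 h 15 min; span 4 h 40 min; less 30 min break → 4 h 10 min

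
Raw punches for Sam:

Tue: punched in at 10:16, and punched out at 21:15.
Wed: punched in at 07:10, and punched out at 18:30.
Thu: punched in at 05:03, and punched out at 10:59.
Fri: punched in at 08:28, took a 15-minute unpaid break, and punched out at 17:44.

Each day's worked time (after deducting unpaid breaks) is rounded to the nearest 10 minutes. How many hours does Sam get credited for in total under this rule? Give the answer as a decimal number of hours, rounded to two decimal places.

37.33 hours

Tue: 10:16–21:15 = 10 h 59 min → rounds to 11 h 0 min
Wed: 07:10–18:30 = 11 h 20 min → rounds to 11 h 20 min
Thu: 05:03–10:59 = 5 h 56 min → rounds to 6 h 0 min
Fri: 08:28–17:44 = 9 h 16 min − 15 min = 9 h 1 min → rounds to 9 h 0 min
Total credited: 37 h 20 min.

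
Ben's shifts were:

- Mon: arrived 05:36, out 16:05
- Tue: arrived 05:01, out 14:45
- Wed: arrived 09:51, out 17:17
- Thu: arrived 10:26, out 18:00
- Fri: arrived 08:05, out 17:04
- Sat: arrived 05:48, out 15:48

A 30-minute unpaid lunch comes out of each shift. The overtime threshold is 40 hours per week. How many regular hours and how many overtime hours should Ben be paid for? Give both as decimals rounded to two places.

Mon: 05:36–16:05 = 10 h 29 min; less 30 min break → 9 h 59 min
Tue: 05:01–14:45 = 9 h 44 min; less 30 min break → 9 h 14 min
Wed: 09:51–17:17 = 7 h 26 min; less 30 min break → 6 h 56 min
Thu: 10:26–18:00 = 7 h 34 min; less 30 min break → 7 h 4 min
Fri: 08:05–17:04 = 8 h 59 min; less 30 min break → 8 h 29 min
Sat: 05:48–15:48 = 10 h 0 min; less 30 min break → 9 h 30 min
Total worked: 51 h 12 min = 51.20 h.
Threshold 40 h → overtime 11 h 12 min, regular 40 h 0 min.

Regular 40.00 hours, overtime 11.20 hours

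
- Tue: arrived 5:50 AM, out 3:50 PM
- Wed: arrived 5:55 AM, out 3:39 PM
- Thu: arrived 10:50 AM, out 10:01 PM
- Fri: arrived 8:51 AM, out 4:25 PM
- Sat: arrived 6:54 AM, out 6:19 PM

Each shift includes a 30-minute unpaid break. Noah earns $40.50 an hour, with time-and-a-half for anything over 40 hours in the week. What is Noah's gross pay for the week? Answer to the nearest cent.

Tue: 5:50 AM–3:50 PM = 10 h 0 min; less 30 min break → 9 h 30 min
Wed: 5:55 AM–3:39 PM = 9 h 44 min; less 30 min break → 9 h 14 min
Thu: 10:50 AM–10:01 PM = 11 h 11 min; less 30 min break → 10 h 41 min
Fri: 8:51 AM–4:25 PM = 7 h 34 min; less 30 min break → 7 h 4 min
Sat: 6:54 AM–6:19 PM = 11 h 25 min; less 30 min break → 10 h 55 min
Total worked: 47 h 24 min = 2844 min.
Regular 40 h 0 min = 2400 min at $40.50/h; overtime 7 h 24 min = 444 min at $60.75/h.
Pay = (2400 × $40.50 + 444 × $60.75) ÷ 60 = $2069.55.

$2069.55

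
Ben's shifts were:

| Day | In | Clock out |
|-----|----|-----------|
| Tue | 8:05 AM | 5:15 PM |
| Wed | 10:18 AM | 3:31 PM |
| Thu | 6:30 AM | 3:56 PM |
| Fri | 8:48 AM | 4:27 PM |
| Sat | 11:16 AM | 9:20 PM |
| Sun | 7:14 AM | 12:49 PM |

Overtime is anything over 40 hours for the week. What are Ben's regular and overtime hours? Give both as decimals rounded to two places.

Regular 40.00 hours, overtime 7.12 hours

Tue: 8:05 AM–5:15 PM = 9 h 10 min
Wed: 10:18 AM–3:31 PM = 5 h 13 min
Thu: 6:30 AM–3:56 PM = 9 h 26 min
Fri: 8:48 AM–4:27 PM = 7 h 39 min
Sat: 11:16 AM–9:20 PM = 10 h 4 min
Sun: 7:14 AM–12:49 PM = 5 h 35 min
Total worked: 47 h 7 min = 47.12 h.
Threshold 40 h → overtime 7 h 7 min, regular 40 h 0 min.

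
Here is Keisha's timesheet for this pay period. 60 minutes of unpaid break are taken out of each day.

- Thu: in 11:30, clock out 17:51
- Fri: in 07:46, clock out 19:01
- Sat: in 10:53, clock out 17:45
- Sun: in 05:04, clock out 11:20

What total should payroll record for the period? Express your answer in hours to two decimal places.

Thu: 11:30–17:51 = 6 h 21 min; less 60 min break → 5 h 21 min
Fri: 07:46–19:01 = 11 h 15 min; less 60 min break → 10 h 15 min
Sat: 10:53–17:45 = 6 h 52 min; less 60 min break → 5 h 52 min
Sun: 05:04–11:20 = 6 h 16 min; less 60 min break → 5 h 16 min
Total: 5 h 21 min + 10 h 15 min + 5 h 52 min + 5 h 16 min = 26 h 44 min.

26.73 hours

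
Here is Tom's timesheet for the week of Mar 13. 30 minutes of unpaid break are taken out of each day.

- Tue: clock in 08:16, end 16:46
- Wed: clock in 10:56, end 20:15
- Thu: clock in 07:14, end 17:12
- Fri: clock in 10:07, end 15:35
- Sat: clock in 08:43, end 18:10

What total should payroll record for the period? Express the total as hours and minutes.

40 h 12 min

Tue: 08:16–16:46 = 8 h 30 min; less 30 min break → 8 h 0 min
Wed: 10:56–20:15 = 9 h 19 min; less 30 min break → 8 h 49 min
Thu: 07:14–17:12 = 9 h 58 min; less 30 min break → 9 h 28 min
Fri: 10:07–15:35 = 5 h 28 min; less 30 min break → 4 h 58 min
Sat: 08:43–18:10 = 9 h 27 min; less 30 min break → 8 h 57 min
Total: 8 h 0 min + 8 h 49 min + 9 h 28 min + 4 h 58 min + 8 h 57 min = 40 h 12 min.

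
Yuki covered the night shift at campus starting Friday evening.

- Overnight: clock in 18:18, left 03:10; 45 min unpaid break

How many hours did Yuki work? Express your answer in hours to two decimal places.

Overnight: 18:18 → midnight = 5 h 42 min; midnight → 03:10 = 3 h 10 min; span 8 h 52 min; less 45 min break → 8 h 7 min

8.12 hours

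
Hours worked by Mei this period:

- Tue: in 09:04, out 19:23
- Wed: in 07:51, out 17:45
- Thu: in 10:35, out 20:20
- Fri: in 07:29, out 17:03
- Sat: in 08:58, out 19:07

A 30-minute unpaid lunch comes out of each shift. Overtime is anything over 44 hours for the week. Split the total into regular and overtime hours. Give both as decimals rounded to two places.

Tue: 09:04–19:23 = 10 h 19 min; less 30 min break → 9 h 49 min
Wed: 07:51–17:45 = 9 h 54 min; less 30 min break → 9 h 24 min
Thu: 10:35–20:20 = 9 h 45 min; less 30 min break → 9 h 15 min
Fri: 07:29–17:03 = 9 h 34 min; less 30 min break → 9 h 4 min
Sat: 08:58–19:07 = 10 h 9 min; less 30 min break → 9 h 39 min
Total worked: 47 h 11 min = 47.18 h.
Threshold 44 h → overtime 3 h 11 min, regular 44 h 0 min.

Regular 44.00 hours, overtime 3.18 hours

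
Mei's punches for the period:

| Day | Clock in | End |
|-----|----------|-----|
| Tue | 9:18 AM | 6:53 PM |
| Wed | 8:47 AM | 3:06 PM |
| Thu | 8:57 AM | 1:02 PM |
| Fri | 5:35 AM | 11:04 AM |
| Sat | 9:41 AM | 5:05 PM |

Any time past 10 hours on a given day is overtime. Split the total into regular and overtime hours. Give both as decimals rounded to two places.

Regular 32.87 hours, overtime 0.00 hours

Tue: 9:18 AM–6:53 PM = 9 h 35 min
Wed: 8:47 AM–3:06 PM = 6 h 19 min
Thu: 8:57 AM–1:02 PM = 4 h 5 min
Fri: 5:35 AM–11:04 AM = 5 h 29 min
Sat: 9:41 AM–5:05 PM = 7 h 24 min
Tue reg 9 h 35 min / OT 0 h 0 min; Wed reg 6 h 19 min / OT 0 h 0 min; Thu reg 4 h 5 min / OT 0 h 0 min; Fri reg 5 h 29 min / OT 0 h 0 min; Sat reg 7 h 24 min / OT 0 h 0 min.
Totals: regular 32 h 52 min, overtime 0 h 0 min.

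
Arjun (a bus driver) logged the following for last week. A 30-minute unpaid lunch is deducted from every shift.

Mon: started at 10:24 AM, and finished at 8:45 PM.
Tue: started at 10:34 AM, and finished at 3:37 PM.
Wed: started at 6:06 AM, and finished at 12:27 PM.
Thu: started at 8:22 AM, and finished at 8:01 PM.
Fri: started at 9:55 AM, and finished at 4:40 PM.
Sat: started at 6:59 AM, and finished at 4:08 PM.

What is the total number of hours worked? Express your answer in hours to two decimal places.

Mon: 10:24 AM–8:45 PM = 10 h 21 min; less 30 min break → 9 h 51 min
Tue: 10:34 AM–3:37 PM = 5 h 3 min; less 30 min break → 4 h 33 min
Wed: 6:06 AM–12:27 PM = 6 h 21 min; less 30 min break → 5 h 51 min
Thu: 8:22 AM–8:01 PM = 11 h 39 min; less 30 min break → 11 h 9 min
Fri: 9:55 AM–4:40 PM = 6 h 45 min; less 30 min break → 6 h 15 min
Sat: 6:59 AM–4:08 PM = 9 h 9 min; less 30 min break → 8 h 39 min
Total: 9 h 51 min + 4 h 33 min + 5 h 51 min + 11 h 9 min + 6 h 15 min + 8 h 39 min = 46 h 18 min.

46.30 hours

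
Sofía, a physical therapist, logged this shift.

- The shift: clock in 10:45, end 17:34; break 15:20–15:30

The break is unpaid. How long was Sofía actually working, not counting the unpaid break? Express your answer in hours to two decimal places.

The shift: 10:45–17:34 = 6 h 49 min; less 10 min break → 6 h 39 min

6.65 hours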